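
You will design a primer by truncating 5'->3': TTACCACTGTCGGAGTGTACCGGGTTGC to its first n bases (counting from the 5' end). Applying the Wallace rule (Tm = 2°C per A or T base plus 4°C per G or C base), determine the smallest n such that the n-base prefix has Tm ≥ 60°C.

First 19 bases: TTACCACTGTCGGAGTGTA → Tm = 56°C (< 60°C)
First 20 bases: TTACCACTGTCGGAGTGTAC → Tm = 60°C (≥ 60°C)
Since every base adds ≥2°C, Tm only increases with n, so the threshold is first crossed at n = 20.

n = 20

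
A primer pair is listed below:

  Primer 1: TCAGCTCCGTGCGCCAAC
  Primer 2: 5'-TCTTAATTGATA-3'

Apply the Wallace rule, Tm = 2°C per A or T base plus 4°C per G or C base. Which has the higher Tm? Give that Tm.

Primer 1: A+T=6, G+C=12 → Tm = 2(6)+4(12) = 60°C
Primer 2: A+T=10, G+C=2 → Tm = 2(10)+4(2) = 28°C
60°C vs 28°C → primer 1 is higher.

Primer 1, 60°C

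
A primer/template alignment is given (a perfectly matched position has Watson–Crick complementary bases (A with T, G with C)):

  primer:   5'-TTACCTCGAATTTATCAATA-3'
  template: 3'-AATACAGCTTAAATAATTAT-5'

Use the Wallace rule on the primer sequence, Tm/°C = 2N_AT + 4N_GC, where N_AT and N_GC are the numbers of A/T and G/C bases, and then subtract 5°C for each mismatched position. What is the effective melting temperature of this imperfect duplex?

35°C

Primer base counts: A=7, T=8, G=1, C=4 → A+T=15, G+C=5
Perfect-match Tm = 2(15) + 4(5) = 30 + 20 = 50°C
Mismatches (positions where the bases are not complementary): 3 (at positions 4, 5, 16)
Effective Tm = 50 − 3×5 = 50 − 15 = 35°C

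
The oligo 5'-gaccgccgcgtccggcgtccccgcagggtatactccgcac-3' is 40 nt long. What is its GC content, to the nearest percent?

Base counts: G=12, A=5, C=18, T=5
G+C = 12 + 18 = 30 out of 40 bases
%GC = 30/40 × 100 = 75% ≈ 75%

75%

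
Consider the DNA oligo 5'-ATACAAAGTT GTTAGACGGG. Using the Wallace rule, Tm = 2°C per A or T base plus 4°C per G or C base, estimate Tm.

Counting bases: T=5, C=2, A=7, G=6
So N_AT = 12 and N_GC = 8.
Tm = 4·8 + 2·12 = 32 + 24 = 56°C

56°C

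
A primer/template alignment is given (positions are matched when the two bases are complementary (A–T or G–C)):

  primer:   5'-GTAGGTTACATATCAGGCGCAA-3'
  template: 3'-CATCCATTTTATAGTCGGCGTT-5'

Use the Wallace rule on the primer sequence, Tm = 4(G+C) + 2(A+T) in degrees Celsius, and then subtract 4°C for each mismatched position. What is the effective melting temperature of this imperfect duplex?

Primer base counts: A=7, T=5, G=6, C=4 → A+T=12, G+C=10
Perfect-match Tm = 2(12) + 4(10) = 24 + 40 = 64°C
Mismatches (positions where the bases are not complementary): 3 (at positions 7, 9, 17)
Effective Tm = 64 − 3×4 = 64 − 12 = 52°C

52°C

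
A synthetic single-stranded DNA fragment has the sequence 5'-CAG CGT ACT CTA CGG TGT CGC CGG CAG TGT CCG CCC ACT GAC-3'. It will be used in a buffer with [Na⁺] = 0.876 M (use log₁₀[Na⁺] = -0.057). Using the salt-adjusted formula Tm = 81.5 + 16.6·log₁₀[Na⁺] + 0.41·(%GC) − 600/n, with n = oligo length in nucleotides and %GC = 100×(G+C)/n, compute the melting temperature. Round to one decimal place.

93.6°C

Length n = 42. T=8, A=6, G=12, C=16
G+C = 28, so %GC = 28/42 × 100 = 66.667%
Salt term: 16.6 × (-0.057) = -0.946
GC term: 0.41 × 66.667 = 27.333; length term: −600/42 = −14.286
Tm = 81.5 + (-0.946) + 27.333 − 14.286 = 93.601 → 93.6°C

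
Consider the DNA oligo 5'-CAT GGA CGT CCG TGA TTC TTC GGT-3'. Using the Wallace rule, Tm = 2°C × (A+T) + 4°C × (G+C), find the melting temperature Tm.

Counting bases: T=8, A=3, G=7, C=6
A+T = 11, G+C = 13
Tm = 2×11 + 4×13 = 74°C

74°C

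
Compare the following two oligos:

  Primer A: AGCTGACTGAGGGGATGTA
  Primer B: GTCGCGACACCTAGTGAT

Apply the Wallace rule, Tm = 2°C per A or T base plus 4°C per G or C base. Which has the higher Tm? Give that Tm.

Primer A, 58°C

Primer A: A+T=9, G+C=10 → Tm = 2(9)+4(10) = 58°C
Primer B: A+T=8, G+C=10 → Tm = 2(8)+4(10) = 56°C
58°C vs 56°C → primer A is higher.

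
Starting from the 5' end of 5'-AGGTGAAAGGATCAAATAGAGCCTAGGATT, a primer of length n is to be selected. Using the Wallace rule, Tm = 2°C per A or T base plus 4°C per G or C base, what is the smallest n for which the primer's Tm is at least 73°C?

n = 26

First 25 bases: AGGTGAAAGGATCAAATAGAGCCTA → Tm = 70°C (< 73°C)
First 26 bases: AGGTGAAAGGATCAAATAGAGCCTAG → Tm = 74°C (≥ 73°C)
Since every base adds ≥2°C, Tm only increases with n, so the threshold is first crossed at n = 26.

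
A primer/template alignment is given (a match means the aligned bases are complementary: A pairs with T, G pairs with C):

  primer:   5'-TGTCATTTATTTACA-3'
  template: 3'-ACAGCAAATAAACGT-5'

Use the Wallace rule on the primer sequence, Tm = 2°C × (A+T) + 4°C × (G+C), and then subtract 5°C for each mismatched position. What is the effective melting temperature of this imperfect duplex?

26°C

Primer base counts: A=4, T=8, G=1, C=2 → A+T=12, G+C=3
Perfect-match Tm = 2(12) + 4(3) = 24 + 12 = 36°C
Mismatches (positions where the bases are not complementary): 2 (at positions 5, 13)
Effective Tm = 36 − 2×5 = 36 − 10 = 26°C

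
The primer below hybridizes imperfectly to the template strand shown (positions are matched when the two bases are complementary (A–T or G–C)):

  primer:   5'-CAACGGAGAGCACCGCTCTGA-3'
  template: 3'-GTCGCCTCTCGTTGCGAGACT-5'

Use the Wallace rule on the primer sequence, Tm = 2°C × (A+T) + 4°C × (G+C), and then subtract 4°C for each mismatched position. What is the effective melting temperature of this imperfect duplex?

Primer base counts: A=6, T=2, G=6, C=7 → A+T=8, G+C=13
Perfect-match Tm = 2(8) + 4(13) = 16 + 52 = 68°C
Mismatches (positions where the bases are not complementary): 2 (at positions 3, 13)
Effective Tm = 68 − 2×4 = 68 − 8 = 60°C

60°C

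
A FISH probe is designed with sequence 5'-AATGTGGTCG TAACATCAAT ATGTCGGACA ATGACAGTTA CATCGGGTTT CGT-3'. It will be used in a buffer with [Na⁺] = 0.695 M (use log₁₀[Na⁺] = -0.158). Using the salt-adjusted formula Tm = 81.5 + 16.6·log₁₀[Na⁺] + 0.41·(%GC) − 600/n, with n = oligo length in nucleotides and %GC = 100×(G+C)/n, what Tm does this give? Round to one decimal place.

Length n = 53. Scanning the sequence gives T=16, C=9, G=13, A=15.
G+C = 22, so %GC = 22/53 × 100 = 41.509%
Salt term: 16.6 × (-0.158) = -2.623
GC term: 0.41 × 41.509 = 17.019; length term: −600/53 = −11.321
Tm = 81.5 + (-2.623) + 17.019 − 11.321 = 84.575 → 84.6°C

84.6°C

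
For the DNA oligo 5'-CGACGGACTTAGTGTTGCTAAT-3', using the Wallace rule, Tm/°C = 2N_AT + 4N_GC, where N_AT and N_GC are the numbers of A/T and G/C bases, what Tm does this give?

Scanning the sequence gives A=5, G=6, C=4, T=7.
A+T = 12, G+C = 10
Tm = 2(12) + 4(10) = 24 + 40 = 64°C

64°C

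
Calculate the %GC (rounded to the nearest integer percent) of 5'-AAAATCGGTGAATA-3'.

Scanning the sequence gives G=3, A=7, T=3, C=1.
G+C = 3 + 1 = 4 out of 14 bases
%GC = 4/14 × 100 = 28.57% ≈ 29%

29%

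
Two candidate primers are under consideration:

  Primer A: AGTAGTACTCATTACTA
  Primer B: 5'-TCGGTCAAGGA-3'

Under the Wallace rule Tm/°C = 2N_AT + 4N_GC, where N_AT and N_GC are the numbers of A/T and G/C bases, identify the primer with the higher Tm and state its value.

Primer A: A+T=12, G+C=5 → Tm = 2(12)+4(5) = 44°C
Primer B: A+T=5, G+C=6 → Tm = 2(5)+4(6) = 34°C
44°C vs 34°C → primer A is higher.

Primer A, 44°C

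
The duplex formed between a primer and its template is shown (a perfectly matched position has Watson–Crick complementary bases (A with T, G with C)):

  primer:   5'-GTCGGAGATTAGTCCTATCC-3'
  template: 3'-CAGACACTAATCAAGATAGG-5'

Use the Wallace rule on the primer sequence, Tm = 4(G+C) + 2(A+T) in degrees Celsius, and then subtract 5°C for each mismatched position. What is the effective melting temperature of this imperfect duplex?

Primer base counts: A=4, T=6, G=5, C=5 → A+T=10, G+C=10
Perfect-match Tm = 2(10) + 4(10) = 20 + 40 = 60°C
Mismatches (positions where the bases are not complementary): 3 (at positions 4, 6, 14)
Effective Tm = 60 − 3×5 = 60 − 15 = 45°C

45°C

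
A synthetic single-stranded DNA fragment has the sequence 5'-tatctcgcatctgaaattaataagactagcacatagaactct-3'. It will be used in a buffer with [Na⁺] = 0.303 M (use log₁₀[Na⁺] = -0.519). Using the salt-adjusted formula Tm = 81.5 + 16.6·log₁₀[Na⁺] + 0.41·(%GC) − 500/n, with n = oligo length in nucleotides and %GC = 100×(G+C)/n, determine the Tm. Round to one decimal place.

Length n = 42. Base counts: T=12, G=5, C=9, A=16
G+C = 14, so %GC = 14/42 × 100 = 33.333%
Salt term: 16.6 × (-0.519) = -8.615
GC term: 0.41 × 33.333 = 13.667; length term: −500/42 = −11.905
Tm = 81.5 + (-8.615) + 13.667 − 11.905 = 74.647 → 74.6°C

74.6°C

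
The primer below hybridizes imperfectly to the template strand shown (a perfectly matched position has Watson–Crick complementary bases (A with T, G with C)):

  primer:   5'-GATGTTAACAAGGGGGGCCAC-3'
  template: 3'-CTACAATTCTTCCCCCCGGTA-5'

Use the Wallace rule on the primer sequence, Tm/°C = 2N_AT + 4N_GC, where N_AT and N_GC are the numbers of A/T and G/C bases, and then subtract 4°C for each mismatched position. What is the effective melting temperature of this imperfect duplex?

58°C

Primer base counts: A=6, T=3, G=8, C=4 → A+T=9, G+C=12
Perfect-match Tm = 2(9) + 4(12) = 18 + 48 = 66°C
Mismatches (positions where the bases are not complementary): 2 (at positions 9, 21)
Effective Tm = 66 − 2×4 = 66 − 8 = 58°C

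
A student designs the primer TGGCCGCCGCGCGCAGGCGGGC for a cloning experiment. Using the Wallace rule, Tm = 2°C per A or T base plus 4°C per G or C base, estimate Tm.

84°C

Scanning the sequence gives A=1, G=11, C=9, T=1.
So N_AT = 2 and N_GC = 20.
Tm = 2×2 + 4×20 = 84°C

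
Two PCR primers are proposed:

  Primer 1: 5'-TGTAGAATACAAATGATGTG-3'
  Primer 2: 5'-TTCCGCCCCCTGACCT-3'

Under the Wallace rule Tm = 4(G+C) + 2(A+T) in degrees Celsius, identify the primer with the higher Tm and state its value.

Primer 2, 54°C

Primer 1: A+T=14, G+C=6 → Tm = 2(14)+4(6) = 52°C
Primer 2: A+T=5, G+C=11 → Tm = 2(5)+4(11) = 54°C
52°C vs 54°C → primer 2 is higher.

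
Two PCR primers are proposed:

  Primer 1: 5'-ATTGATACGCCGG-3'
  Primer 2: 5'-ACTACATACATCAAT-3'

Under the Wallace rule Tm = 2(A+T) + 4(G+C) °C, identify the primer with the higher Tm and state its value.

Primer 1: A+T=6, G+C=7 → Tm = 2(6)+4(7) = 40°C
Primer 2: A+T=11, G+C=4 → Tm = 2(11)+4(4) = 38°C
40°C vs 38°C → primer 1 is higher.

Primer 1, 40°C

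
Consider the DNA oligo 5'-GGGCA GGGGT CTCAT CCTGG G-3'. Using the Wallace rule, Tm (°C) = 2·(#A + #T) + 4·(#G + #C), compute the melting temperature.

72°C

Scanning the sequence gives C=5, G=10, A=2, T=4.
AT pairs contribute 6, GC pairs contribute 15.
Tm = 4·15 + 2·6 = 60 + 12 = 72°C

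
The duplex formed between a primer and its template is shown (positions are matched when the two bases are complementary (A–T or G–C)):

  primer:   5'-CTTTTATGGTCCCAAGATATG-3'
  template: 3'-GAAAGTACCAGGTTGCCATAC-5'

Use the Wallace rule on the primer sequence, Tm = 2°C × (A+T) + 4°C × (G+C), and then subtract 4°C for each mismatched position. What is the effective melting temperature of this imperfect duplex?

Primer base counts: A=5, T=8, G=4, C=4 → A+T=13, G+C=8
Perfect-match Tm = 2(13) + 4(8) = 26 + 32 = 58°C
Mismatches (positions where the bases are not complementary): 4 (at positions 5, 13, 15, 17)
Effective Tm = 58 − 4×4 = 58 − 16 = 42°C

42°C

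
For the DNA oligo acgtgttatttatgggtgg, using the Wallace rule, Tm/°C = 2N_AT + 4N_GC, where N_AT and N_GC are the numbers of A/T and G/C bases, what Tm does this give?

54°C

Base counts: G=7, T=8, C=1, A=3
A+T = 11, G+C = 8
Tm = 2(11) + 4(8) = 22 + 32 = 54°C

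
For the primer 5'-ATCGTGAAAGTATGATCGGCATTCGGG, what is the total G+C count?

13

C=4, T=7, G=9, A=7
Total G or C: 9 + 4 = 13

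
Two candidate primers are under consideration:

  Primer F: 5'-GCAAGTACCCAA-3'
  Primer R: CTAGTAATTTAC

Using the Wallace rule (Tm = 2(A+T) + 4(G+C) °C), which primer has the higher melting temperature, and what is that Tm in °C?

Primer F: A+T=6, G+C=6 → Tm = 2(6)+4(6) = 36°C
Primer R: A+T=9, G+C=3 → Tm = 2(9)+4(3) = 30°C
36°C vs 30°C → primer F is higher.

Primer F, 36°C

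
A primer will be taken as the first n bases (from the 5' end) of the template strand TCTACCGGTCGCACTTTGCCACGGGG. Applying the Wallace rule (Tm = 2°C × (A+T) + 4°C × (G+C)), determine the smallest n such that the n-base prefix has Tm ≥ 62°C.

n = 20

First 19 bases: TCTACCGGTCGCACTTTGC → Tm = 60°C (< 62°C)
First 20 bases: TCTACCGGTCGCACTTTGCC → Tm = 64°C (≥ 62°C)
Since every base adds ≥2°C, Tm only increases with n, so the threshold is first crossed at n = 20.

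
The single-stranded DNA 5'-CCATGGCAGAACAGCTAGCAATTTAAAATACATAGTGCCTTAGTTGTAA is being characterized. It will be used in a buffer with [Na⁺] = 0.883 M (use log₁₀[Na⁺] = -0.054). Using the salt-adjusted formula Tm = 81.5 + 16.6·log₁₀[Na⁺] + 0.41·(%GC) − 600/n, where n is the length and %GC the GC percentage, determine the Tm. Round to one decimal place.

Length n = 49. Base counts: A=18, C=9, G=9, T=13
G+C = 18, so %GC = 18/49 × 100 = 36.735%
Salt term: 16.6 × (-0.054) = -0.896
GC term: 0.41 × 36.735 = 15.061; length term: −600/49 = −12.245
Tm = 81.5 + (-0.896) + 15.061 − 12.245 = 83.42 → 83.4°C

83.4°C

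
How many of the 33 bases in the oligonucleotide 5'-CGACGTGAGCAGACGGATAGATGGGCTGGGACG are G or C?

21

A=8, G=15, T=4, C=6
Total G or C: 15 + 6 = 21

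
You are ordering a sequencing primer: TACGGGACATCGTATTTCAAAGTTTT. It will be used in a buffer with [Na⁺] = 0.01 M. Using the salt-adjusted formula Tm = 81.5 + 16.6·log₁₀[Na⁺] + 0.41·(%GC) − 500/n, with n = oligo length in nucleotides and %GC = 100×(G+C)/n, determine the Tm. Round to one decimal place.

43.3°C

Length n = 26. Counting bases: C=4, A=7, T=10, G=5
G+C = 9, so %GC = 9/26 × 100 = 34.615%
Salt term: 16.6 × (-2) = -33.2
GC term: 0.41 × 34.615 = 14.192; length term: −500/26 = −19.231
Tm = 81.5 + (-33.2) + 14.192 − 19.231 = 43.261 → 43.3°C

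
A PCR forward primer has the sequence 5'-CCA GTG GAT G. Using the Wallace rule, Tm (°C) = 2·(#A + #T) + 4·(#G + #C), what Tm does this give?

Counting bases: G=4, T=2, C=2, A=2
AT pairs contribute 4, GC pairs contribute 6.
Tm = 2×4 + 4×6 = 32°C

32°C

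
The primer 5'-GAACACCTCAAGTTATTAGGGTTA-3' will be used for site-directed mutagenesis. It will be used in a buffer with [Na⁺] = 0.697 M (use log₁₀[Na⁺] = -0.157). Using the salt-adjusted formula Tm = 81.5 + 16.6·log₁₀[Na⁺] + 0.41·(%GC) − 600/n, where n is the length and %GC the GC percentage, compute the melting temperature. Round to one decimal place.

Length n = 24. Base counts: A=8, T=7, C=4, G=5
G+C = 9, so %GC = 9/24 × 100 = 37.5%
Salt term: 16.6 × (-0.157) = -2.606
GC term: 0.41 × 37.5 = 15.375; length term: −600/24 = −25
Tm = 81.5 + (-2.606) + 15.375 − 25 = 69.269 → 69.3°C

69.3°C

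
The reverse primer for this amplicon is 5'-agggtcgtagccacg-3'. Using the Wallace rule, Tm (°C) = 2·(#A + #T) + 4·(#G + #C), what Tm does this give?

T=2, A=3, G=6, C=4
So N_AT = 5 and N_GC = 10.
Tm = 2(5) + 4(10) = 10 + 40 = 50°C

50°C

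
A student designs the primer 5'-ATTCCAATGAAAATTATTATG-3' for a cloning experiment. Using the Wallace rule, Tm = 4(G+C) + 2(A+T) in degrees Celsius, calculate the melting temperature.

Scanning the sequence gives C=2, G=2, T=8, A=9.
So N_AT = 17 and N_GC = 4.
Tm = 4·4 + 2·17 = 16 + 34 = 50°C

50°C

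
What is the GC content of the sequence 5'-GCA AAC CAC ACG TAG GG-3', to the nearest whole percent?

Base counts: G=5, A=6, T=1, C=5
G+C = 5 + 5 = 10 out of 17 bases
%GC = 10/17 × 100 = 58.82% ≈ 59%

59%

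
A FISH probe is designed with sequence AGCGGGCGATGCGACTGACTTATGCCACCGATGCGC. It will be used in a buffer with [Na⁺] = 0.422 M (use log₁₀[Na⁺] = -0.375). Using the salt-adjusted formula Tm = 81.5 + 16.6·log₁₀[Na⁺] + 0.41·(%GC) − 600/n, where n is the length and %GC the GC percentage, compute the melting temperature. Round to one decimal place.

84.8°C

Length n = 36. Counting bases: G=12, A=7, C=11, T=6
G+C = 23, so %GC = 23/36 × 100 = 63.889%
Salt term: 16.6 × (-0.375) = -6.225
GC term: 0.41 × 63.889 = 26.194; length term: −600/36 = −16.667
Tm = 81.5 + (-6.225) + 26.194 − 16.667 = 84.802 → 84.8°C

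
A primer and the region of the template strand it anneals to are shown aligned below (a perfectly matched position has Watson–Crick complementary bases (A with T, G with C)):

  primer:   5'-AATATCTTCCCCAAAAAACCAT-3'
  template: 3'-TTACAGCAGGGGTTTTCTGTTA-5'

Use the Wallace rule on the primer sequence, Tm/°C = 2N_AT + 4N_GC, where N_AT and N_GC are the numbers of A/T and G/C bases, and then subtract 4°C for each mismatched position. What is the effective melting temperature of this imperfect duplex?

Primer base counts: A=10, T=5, G=0, C=7 → A+T=15, G+C=7
Perfect-match Tm = 2(15) + 4(7) = 30 + 28 = 58°C
Mismatches (positions where the bases are not complementary): 4 (at positions 4, 7, 17, 20)
Effective Tm = 58 − 4×4 = 58 − 16 = 42°C

42°C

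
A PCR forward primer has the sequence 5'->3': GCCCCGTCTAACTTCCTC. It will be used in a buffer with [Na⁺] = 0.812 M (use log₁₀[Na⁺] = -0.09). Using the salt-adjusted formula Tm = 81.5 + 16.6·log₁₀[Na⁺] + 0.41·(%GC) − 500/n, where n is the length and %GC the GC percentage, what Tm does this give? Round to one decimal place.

77.3°C

Length n = 18. Counting bases: T=5, G=2, C=9, A=2
G+C = 11, so %GC = 11/18 × 100 = 61.111%
Salt term: 16.6 × (-0.09) = -1.494
GC term: 0.41 × 61.111 = 25.056; length term: −500/18 = −27.778
Tm = 81.5 + (-1.494) + 25.056 − 27.778 = 77.284 → 77.3°C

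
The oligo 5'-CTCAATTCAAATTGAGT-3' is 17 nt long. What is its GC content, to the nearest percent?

29%

A=6, G=2, C=3, T=6
G+C = 2 + 3 = 5 out of 17 bases
%GC = 5/17 × 100 = 29.41% ≈ 29%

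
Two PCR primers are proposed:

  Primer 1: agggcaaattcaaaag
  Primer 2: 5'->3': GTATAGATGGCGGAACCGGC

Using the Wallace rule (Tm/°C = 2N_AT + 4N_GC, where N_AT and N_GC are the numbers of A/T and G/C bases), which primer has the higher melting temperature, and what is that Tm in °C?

Primer 2, 64°C

Primer 1: A+T=10, G+C=6 → Tm = 2(10)+4(6) = 44°C
Primer 2: A+T=8, G+C=12 → Tm = 2(8)+4(12) = 64°C
44°C vs 64°C → primer 2 is higher.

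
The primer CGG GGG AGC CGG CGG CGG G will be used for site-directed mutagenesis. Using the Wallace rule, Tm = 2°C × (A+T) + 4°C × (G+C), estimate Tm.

74°C

Base counts: T=0, G=13, A=1, C=5
AT pairs contribute 1, GC pairs contribute 18.
Tm = 2×1 + 4×18 = 74°C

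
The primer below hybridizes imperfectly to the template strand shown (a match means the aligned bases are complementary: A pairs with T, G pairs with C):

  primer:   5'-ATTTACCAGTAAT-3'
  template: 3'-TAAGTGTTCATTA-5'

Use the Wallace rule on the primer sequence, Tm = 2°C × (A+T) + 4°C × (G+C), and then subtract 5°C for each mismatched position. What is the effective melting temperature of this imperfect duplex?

22°C

Primer base counts: A=5, T=5, G=1, C=2 → A+T=10, G+C=3
Perfect-match Tm = 2(10) + 4(3) = 20 + 12 = 32°C
Mismatches (positions where the bases are not complementary): 2 (at positions 4, 7)
Effective Tm = 32 − 2×5 = 32 − 10 = 22°C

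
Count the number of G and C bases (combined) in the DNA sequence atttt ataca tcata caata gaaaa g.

A=13, T=8, G=2, C=3
G+C = 2 + 3 = 5

5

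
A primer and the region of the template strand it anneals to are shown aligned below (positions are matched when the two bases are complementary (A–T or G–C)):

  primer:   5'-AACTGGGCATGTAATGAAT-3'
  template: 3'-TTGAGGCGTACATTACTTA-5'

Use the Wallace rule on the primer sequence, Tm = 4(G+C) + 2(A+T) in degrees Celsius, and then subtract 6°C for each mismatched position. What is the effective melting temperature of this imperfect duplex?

40°C

Primer base counts: A=7, T=5, G=5, C=2 → A+T=12, G+C=7
Perfect-match Tm = 2(12) + 4(7) = 24 + 28 = 52°C
Mismatches (positions where the bases are not complementary): 2 (at positions 5, 6)
Effective Tm = 52 − 2×6 = 52 − 12 = 40°C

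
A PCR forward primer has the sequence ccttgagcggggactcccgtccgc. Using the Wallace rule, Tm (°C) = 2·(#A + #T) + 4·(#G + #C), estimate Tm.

Base counts: G=8, T=4, A=2, C=10
So N_AT = 6 and N_GC = 18.
Tm = 2×6 + 4×18 = 84°C

84°C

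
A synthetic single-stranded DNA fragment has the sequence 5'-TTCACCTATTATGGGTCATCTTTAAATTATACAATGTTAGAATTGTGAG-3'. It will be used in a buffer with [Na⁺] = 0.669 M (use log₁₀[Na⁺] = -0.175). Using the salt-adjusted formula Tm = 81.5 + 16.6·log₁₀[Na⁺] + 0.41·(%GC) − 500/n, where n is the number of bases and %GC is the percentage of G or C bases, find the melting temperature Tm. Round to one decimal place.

80.1°C

Length n = 49. Base counts: C=6, T=20, G=8, A=15
G+C = 14, so %GC = 14/49 × 100 = 28.571%
Salt term: 16.6 × (-0.175) = -2.905
GC term: 0.41 × 28.571 = 11.714; length term: −500/49 = −10.204
Tm = 81.5 + (-2.905) + 11.714 − 10.204 = 80.105 → 80.1°C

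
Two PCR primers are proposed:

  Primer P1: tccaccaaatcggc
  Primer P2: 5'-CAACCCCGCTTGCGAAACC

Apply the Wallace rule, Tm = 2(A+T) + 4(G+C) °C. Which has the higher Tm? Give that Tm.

Primer P1: A+T=6, G+C=8 → Tm = 2(6)+4(8) = 44°C
Primer P2: A+T=7, G+C=12 → Tm = 2(7)+4(12) = 62°C
44°C vs 62°C → primer P2 is higher.

Primer P2, 62°C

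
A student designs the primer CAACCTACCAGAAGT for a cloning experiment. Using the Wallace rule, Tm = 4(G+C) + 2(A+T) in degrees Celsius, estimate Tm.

44°C

C=5, A=6, G=2, T=2
AT pairs contribute 8, GC pairs contribute 7.
Tm = 2(8) + 4(7) = 16 + 28 = 44°C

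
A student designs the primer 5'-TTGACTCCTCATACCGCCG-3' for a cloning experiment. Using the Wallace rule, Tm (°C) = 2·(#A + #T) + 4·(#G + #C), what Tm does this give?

A=3, C=8, T=5, G=3
So N_AT = 8 and N_GC = 11.
Tm = 4·11 + 2·8 = 44 + 16 = 60°C

60°C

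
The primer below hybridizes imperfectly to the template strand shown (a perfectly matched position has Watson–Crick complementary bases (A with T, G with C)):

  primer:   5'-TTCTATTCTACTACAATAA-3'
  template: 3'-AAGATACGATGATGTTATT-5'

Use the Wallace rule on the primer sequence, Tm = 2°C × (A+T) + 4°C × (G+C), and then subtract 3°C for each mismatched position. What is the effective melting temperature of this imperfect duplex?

Primer base counts: A=7, T=8, G=0, C=4 → A+T=15, G+C=4
Perfect-match Tm = 2(15) + 4(4) = 30 + 16 = 46°C
Mismatches (positions where the bases are not complementary): 1 (at position 7)
Effective Tm = 46 − 1×3 = 46 − 3 = 43°C

43°C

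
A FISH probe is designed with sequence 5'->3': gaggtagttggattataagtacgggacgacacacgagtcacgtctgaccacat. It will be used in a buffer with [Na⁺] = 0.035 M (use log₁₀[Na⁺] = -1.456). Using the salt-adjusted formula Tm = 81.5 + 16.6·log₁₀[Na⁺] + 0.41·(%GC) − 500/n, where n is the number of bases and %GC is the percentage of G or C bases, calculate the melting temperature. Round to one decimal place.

Length n = 53. Counting bases: T=11, G=15, A=16, C=11
G+C = 26, so %GC = 26/53 × 100 = 49.057%
Salt term: 16.6 × (-1.456) = -24.17
GC term: 0.41 × 49.057 = 20.113; length term: −500/53 = −9.434
Tm = 81.5 + (-24.17) + 20.113 − 9.434 = 68.009 → 68.0°C

68.0°C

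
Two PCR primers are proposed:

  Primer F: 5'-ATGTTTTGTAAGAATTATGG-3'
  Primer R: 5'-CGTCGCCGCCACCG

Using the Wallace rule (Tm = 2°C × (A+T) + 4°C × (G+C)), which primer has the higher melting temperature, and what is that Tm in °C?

Primer R, 52°C

Primer F: A+T=15, G+C=5 → Tm = 2(15)+4(5) = 50°C
Primer R: A+T=2, G+C=12 → Tm = 2(2)+4(12) = 52°C
50°C vs 52°C → primer R is higher.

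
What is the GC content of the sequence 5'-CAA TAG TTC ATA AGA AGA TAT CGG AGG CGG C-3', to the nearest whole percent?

Base counts: G=9, A=11, T=6, C=5
G+C = 9 + 5 = 14 out of 31 bases
%GC = 14/31 × 100 = 45.16% ≈ 45%

45%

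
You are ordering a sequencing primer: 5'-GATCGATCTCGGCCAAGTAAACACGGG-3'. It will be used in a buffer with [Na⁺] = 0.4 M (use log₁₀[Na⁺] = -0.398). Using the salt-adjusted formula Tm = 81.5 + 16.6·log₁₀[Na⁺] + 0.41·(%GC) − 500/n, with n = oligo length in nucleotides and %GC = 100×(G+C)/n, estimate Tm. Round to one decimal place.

79.2°C

Length n = 27. Base counts: T=4, C=7, G=8, A=8
G+C = 15, so %GC = 15/27 × 100 = 55.556%
Salt term: 16.6 × (-0.398) = -6.607
GC term: 0.41 × 55.556 = 22.778; length term: −500/27 = −18.519
Tm = 81.5 + (-6.607) + 22.778 − 18.519 = 79.152 → 79.2°C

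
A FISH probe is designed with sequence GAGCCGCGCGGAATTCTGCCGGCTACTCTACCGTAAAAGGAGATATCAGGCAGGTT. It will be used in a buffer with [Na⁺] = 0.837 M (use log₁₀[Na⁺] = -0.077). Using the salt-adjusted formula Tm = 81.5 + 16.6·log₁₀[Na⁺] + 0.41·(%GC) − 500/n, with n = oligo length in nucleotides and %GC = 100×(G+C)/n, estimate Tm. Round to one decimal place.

Length n = 56. G=17, C=14, T=11, A=14
G+C = 31, so %GC = 31/56 × 100 = 55.357%
Salt term: 16.6 × (-0.077) = -1.278
GC term: 0.41 × 55.357 = 22.696; length term: −500/56 = −8.929
Tm = 81.5 + (-1.278) + 22.696 − 8.929 = 93.989 → 94.0°C

94.0°C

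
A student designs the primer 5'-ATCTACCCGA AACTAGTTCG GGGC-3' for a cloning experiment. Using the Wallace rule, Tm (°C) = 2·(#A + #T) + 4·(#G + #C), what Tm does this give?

G=6, C=7, T=5, A=6
AT pairs contribute 11, GC pairs contribute 13.
Tm = 2×11 + 4×13 = 74°C

74°C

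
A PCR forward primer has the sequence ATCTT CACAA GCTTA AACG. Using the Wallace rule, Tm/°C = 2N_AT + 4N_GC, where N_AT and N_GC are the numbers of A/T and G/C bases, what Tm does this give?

52°C

Base counts: A=7, G=2, T=5, C=5
A+T = 12, G+C = 7
Tm = 4·7 + 2·12 = 28 + 24 = 52°C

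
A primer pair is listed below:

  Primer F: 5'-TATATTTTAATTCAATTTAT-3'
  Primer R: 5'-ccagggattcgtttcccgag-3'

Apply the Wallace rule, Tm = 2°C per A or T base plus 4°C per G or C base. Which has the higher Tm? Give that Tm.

Primer R, 64°C

Primer F: A+T=19, G+C=1 → Tm = 2(19)+4(1) = 42°C
Primer R: A+T=8, G+C=12 → Tm = 2(8)+4(12) = 64°C
42°C vs 64°C → primer R is higher.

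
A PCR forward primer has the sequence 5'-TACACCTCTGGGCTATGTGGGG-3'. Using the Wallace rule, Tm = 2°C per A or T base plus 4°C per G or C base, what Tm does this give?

Scanning the sequence gives C=5, G=8, T=6, A=3.
So N_AT = 9 and N_GC = 13.
Tm = 2×9 + 4×13 = 70°C

70°C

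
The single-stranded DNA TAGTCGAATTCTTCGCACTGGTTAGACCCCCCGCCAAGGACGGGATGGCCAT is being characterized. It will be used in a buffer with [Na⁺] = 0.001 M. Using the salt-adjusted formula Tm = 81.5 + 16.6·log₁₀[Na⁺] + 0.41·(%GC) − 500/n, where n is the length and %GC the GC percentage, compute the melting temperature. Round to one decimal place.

45.7°C

Length n = 52. Counting bases: G=14, C=16, T=11, A=11
G+C = 30, so %GC = 30/52 × 100 = 57.692%
Salt term: 16.6 × (-3) = -49.8
GC term: 0.41 × 57.692 = 23.654; length term: −500/52 = −9.615
Tm = 81.5 + (-49.8) + 23.654 − 9.615 = 45.739 → 45.7°C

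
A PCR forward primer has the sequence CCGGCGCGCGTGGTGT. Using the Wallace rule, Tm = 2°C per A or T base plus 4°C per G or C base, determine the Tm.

58°C

C=5, G=8, T=3, A=0
So N_AT = 3 and N_GC = 13.
Tm = 2(3) + 4(13) = 6 + 52 = 58°C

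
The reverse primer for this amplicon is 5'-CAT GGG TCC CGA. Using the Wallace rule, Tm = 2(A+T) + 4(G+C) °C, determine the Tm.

Counting bases: T=2, C=4, G=4, A=2
A+T = 4, G+C = 8
Tm = 2(4) + 4(8) = 8 + 32 = 40°C

40°C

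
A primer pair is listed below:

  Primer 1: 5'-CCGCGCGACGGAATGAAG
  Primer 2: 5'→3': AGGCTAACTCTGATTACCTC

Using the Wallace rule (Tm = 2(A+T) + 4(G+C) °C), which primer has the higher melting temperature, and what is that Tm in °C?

Primer 1, 60°C

Primer 1: A+T=6, G+C=12 → Tm = 2(6)+4(12) = 60°C
Primer 2: A+T=11, G+C=9 → Tm = 2(11)+4(9) = 58°C
60°C vs 58°C → primer 1 is higher.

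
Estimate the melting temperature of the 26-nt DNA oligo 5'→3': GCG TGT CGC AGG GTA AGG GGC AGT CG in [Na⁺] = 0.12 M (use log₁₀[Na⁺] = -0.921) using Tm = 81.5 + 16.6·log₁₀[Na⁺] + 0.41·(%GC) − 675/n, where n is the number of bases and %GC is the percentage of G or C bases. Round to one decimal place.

68.6°C

Length n = 26. Counting bases: A=4, G=13, C=5, T=4
G+C = 18, so %GC = 18/26 × 100 = 69.231%
Salt term: 16.6 × (-0.921) = -15.289
GC term: 0.41 × 69.231 = 28.385; length term: −675/26 = −25.962
Tm = 81.5 + (-15.289) + 28.385 − 25.962 = 68.634 → 68.6°C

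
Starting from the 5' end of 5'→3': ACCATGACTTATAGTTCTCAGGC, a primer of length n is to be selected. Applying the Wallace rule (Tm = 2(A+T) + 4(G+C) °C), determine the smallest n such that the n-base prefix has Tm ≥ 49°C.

n = 19

First 18 bases: ACCATGACTTATAGTTCT → Tm = 48°C (< 49°C)
First 19 bases: ACCATGACTTATAGTTCTC → Tm = 52°C (≥ 49°C)
Each additional base adds 2°C (A/T) or 4°C (G/C), so Tm is non-decreasing in n; n = 19 is the first length to reach 49°C.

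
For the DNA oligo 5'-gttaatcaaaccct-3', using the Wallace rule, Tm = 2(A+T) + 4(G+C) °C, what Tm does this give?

38°C

Base counts: G=1, T=4, C=4, A=5
So N_AT = 9 and N_GC = 5.
Tm = 4·5 + 2·9 = 20 + 18 = 38°C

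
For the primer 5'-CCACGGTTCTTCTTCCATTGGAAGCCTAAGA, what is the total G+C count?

15

C=9, T=9, G=6, A=7
Total G or C: 6 + 9 = 15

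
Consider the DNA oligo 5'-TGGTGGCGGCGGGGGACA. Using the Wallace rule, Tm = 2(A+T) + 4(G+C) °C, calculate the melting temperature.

Base counts: T=2, G=11, A=2, C=3
So N_AT = 4 and N_GC = 14.
Tm = 2×4 + 4×14 = 64°C

64°C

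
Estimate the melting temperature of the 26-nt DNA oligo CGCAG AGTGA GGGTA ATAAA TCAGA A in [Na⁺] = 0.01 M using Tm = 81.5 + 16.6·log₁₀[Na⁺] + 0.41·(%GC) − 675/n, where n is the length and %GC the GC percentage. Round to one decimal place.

39.7°C

Length n = 26. Scanning the sequence gives T=4, C=3, G=8, A=11.
G+C = 11, so %GC = 11/26 × 100 = 42.308%
Salt term: 16.6 × (-2) = -33.2
GC term: 0.41 × 42.308 = 17.346; length term: −675/26 = −25.962
Tm = 81.5 + (-33.2) + 17.346 − 25.962 = 39.684 → 39.7°C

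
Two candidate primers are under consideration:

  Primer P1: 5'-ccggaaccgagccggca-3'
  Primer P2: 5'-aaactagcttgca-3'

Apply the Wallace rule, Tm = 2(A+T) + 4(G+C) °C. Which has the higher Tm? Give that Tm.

Primer P1: A+T=4, G+C=13 → Tm = 2(4)+4(13) = 60°C
Primer P2: A+T=8, G+C=5 → Tm = 2(8)+4(5) = 36°C
60°C vs 36°C → primer P1 is higher.

Primer P1, 60°C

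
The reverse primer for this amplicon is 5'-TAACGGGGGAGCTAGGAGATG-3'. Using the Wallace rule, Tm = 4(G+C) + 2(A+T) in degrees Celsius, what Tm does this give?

66°C

Scanning the sequence gives C=2, G=10, T=3, A=6.
AT pairs contribute 9, GC pairs contribute 12.
Tm = 2(9) + 4(12) = 18 + 48 = 66°C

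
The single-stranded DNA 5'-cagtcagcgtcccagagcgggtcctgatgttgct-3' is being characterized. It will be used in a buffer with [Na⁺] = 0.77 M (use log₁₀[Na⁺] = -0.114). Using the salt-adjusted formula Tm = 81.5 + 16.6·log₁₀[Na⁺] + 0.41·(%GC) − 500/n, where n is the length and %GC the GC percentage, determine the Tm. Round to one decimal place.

Length n = 34. Counting bases: G=11, C=10, A=5, T=8
G+C = 21, so %GC = 21/34 × 100 = 61.765%
Salt term: 16.6 × (-0.114) = -1.892
GC term: 0.41 × 61.765 = 25.324; length term: −500/34 = −14.706
Tm = 81.5 + (-1.892) + 25.324 − 14.706 = 90.226 → 90.2°C

90.2°C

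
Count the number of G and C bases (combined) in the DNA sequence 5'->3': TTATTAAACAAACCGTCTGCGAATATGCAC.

11

A=11, T=8, G=4, C=7
G+C = 4 + 7 = 11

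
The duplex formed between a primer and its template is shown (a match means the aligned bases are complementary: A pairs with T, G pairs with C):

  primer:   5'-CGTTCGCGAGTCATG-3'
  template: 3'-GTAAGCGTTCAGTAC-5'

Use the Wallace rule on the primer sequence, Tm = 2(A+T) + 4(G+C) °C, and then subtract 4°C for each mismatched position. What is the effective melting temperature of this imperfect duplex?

40°C

Primer base counts: A=2, T=4, G=5, C=4 → A+T=6, G+C=9
Perfect-match Tm = 2(6) + 4(9) = 12 + 36 = 48°C
Mismatches (positions where the bases are not complementary): 2 (at positions 2, 8)
Effective Tm = 48 − 2×4 = 48 − 8 = 40°C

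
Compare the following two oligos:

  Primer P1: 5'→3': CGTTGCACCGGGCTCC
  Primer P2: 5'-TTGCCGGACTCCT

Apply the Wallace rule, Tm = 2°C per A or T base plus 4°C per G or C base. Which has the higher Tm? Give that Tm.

Primer P1, 56°C

Primer P1: A+T=4, G+C=12 → Tm = 2(4)+4(12) = 56°C
Primer P2: A+T=5, G+C=8 → Tm = 2(5)+4(8) = 42°C
56°C vs 42°C → primer P1 is higher.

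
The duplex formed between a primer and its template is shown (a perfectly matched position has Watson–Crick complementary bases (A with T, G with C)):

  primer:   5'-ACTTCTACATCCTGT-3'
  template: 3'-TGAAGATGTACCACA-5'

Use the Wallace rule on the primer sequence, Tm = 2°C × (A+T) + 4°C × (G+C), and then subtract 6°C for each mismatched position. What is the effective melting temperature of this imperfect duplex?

Primer base counts: A=3, T=6, G=1, C=5 → A+T=9, G+C=6
Perfect-match Tm = 2(9) + 4(6) = 18 + 24 = 42°C
Mismatches (positions where the bases are not complementary): 2 (at positions 11, 12)
Effective Tm = 42 − 2×6 = 42 − 12 = 30°C

30°C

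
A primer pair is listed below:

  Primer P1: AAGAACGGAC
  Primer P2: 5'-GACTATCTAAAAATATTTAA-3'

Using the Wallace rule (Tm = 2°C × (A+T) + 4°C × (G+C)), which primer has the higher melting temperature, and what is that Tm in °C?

Primer P2, 46°C

Primer P1: A+T=5, G+C=5 → Tm = 2(5)+4(5) = 30°C
Primer P2: A+T=17, G+C=3 → Tm = 2(17)+4(3) = 46°C
30°C vs 46°C → primer P2 is higher.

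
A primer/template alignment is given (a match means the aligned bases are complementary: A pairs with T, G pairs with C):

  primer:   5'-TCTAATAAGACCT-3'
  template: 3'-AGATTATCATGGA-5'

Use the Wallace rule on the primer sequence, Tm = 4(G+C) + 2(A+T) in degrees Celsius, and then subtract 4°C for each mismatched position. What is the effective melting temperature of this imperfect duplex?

26°C

Primer base counts: A=5, T=4, G=1, C=3 → A+T=9, G+C=4
Perfect-match Tm = 2(9) + 4(4) = 18 + 16 = 34°C
Mismatches (positions where the bases are not complementary): 2 (at positions 8, 9)
Effective Tm = 34 − 2×4 = 34 − 8 = 26°C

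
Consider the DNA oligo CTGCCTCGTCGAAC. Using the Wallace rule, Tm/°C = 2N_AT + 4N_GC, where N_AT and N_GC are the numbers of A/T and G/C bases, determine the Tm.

T=3, G=3, C=6, A=2
A+T = 5, G+C = 9
Tm = 2(5) + 4(9) = 10 + 36 = 46°C

46°C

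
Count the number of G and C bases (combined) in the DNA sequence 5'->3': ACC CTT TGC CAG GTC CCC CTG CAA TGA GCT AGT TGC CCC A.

Base counts: T=9, G=8, C=16, A=7
G+C = 8 + 16 = 24

24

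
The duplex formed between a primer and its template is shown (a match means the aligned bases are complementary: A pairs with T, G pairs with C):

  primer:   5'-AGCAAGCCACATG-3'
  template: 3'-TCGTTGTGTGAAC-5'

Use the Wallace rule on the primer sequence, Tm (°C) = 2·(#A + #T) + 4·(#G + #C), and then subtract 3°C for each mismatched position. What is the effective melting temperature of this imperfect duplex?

31°C

Primer base counts: A=5, T=1, G=3, C=4 → A+T=6, G+C=7
Perfect-match Tm = 2(6) + 4(7) = 12 + 28 = 40°C
Mismatches (positions where the bases are not complementary): 3 (at positions 6, 7, 11)
Effective Tm = 40 − 3×3 = 40 − 9 = 31°C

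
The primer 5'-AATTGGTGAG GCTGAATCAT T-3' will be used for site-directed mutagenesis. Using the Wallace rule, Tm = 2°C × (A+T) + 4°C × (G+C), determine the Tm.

Counting bases: T=7, A=6, C=2, G=6
So N_AT = 13 and N_GC = 8.
Tm = 4·8 + 2·13 = 32 + 26 = 58°C

58°C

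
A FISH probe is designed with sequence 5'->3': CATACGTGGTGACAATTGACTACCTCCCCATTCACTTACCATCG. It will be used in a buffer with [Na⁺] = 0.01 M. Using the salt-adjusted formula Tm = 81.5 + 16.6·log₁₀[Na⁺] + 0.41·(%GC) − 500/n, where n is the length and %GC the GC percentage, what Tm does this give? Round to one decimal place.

56.5°C

Length n = 44. Scanning the sequence gives C=15, G=6, A=11, T=12.
G+C = 21, so %GC = 21/44 × 100 = 47.727%
Salt term: 16.6 × (-2) = -33.2
GC term: 0.41 × 47.727 = 19.568; length term: −500/44 = −11.364
Tm = 81.5 + (-33.2) + 19.568 − 11.364 = 56.504 → 56.5°C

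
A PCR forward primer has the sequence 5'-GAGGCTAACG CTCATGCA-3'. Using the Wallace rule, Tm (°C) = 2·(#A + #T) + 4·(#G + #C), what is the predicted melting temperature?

56°C

Scanning the sequence gives G=5, T=3, A=5, C=5.
AT pairs contribute 8, GC pairs contribute 10.
Tm = 2(8) + 4(10) = 16 + 40 = 56°C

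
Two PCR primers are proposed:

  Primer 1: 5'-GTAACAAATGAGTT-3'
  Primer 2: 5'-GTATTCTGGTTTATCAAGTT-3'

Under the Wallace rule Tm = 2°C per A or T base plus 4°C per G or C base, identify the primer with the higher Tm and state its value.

Primer 2, 52°C

Primer 1: A+T=10, G+C=4 → Tm = 2(10)+4(4) = 36°C
Primer 2: A+T=14, G+C=6 → Tm = 2(14)+4(6) = 52°C
36°C vs 52°C → primer 2 is higher.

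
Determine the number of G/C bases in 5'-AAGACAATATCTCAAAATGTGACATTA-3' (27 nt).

Base counts: T=7, C=4, A=13, G=3
Total G or C: 3 + 4 = 7

7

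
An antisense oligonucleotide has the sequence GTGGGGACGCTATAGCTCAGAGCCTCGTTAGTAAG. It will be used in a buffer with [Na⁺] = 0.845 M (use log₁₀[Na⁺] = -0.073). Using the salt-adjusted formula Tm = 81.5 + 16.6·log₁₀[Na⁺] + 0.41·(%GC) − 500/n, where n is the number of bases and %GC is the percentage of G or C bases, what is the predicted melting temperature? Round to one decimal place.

88.3°C

Length n = 35. Base counts: G=12, T=8, C=7, A=8
G+C = 19, so %GC = 19/35 × 100 = 54.286%
Salt term: 16.6 × (-0.073) = -1.212
GC term: 0.41 × 54.286 = 22.257; length term: −500/35 = −14.286
Tm = 81.5 + (-1.212) + 22.257 − 14.286 = 88.259 → 88.3°C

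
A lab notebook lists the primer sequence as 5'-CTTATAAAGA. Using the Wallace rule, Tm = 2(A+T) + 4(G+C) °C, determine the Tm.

24°C

G=1, A=5, T=3, C=1
A+T = 8, G+C = 2
Tm = 2(8) + 4(2) = 16 + 8 = 24°C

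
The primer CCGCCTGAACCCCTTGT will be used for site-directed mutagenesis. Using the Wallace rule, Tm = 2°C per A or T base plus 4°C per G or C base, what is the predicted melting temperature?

56°C

Base counts: A=2, G=3, C=8, T=4
So N_AT = 6 and N_GC = 11.
Tm = 2(6) + 4(11) = 12 + 44 = 56°C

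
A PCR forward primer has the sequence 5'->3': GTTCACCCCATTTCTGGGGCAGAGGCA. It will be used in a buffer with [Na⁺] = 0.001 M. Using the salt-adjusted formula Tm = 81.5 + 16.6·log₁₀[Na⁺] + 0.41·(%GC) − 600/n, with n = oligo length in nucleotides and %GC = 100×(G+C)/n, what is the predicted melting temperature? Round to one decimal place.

Length n = 27. G=8, T=6, C=8, A=5
G+C = 16, so %GC = 16/27 × 100 = 59.259%
Salt term: 16.6 × (-3) = -49.8
GC term: 0.41 × 59.259 = 24.296; length term: −600/27 = −22.222
Tm = 81.5 + (-49.8) + 24.296 − 22.222 = 33.774 → 33.8°C

33.8°C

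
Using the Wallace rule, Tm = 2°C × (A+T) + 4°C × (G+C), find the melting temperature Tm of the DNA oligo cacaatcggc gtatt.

44°C

C=4, A=4, G=3, T=4
AT pairs contribute 8, GC pairs contribute 7.
Tm = 2(8) + 4(7) = 16 + 28 = 44°C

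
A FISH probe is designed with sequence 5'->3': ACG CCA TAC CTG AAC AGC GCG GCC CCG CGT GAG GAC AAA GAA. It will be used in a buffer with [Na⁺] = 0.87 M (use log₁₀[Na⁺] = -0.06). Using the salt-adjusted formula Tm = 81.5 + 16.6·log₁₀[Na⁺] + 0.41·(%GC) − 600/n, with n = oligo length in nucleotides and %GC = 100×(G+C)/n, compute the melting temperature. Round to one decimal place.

91.6°C

Length n = 42. Counting bases: C=14, G=12, T=3, A=13
G+C = 26, so %GC = 26/42 × 100 = 61.905%
Salt term: 16.6 × (-0.06) = -0.996
GC term: 0.41 × 61.905 = 25.381; length term: −600/42 = −14.286
Tm = 81.5 + (-0.996) + 25.381 − 14.286 = 91.599 → 91.6°C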